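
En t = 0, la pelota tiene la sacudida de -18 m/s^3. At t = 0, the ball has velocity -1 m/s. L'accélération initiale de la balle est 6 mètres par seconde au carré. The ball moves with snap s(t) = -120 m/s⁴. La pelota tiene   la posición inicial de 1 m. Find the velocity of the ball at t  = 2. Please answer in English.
To find the answer, we compute 3 antiderivatives of s(t) = -120. Finding the integral of s(t) and using j(0) = -18: j(t) = -120·t - 18. The antiderivative of jerk is acceleration. Using a(0) = 6, we get a(t) = -60·t^2 - 18·t + 6. Finding the integral of a(t) and using v(0) = -1: v(t) = -20·t^3 - 9·t^2 + 6·t - 1. From the given velocity equation v(t) = -20·t^3 - 9·t^2 + 6·t - 1, we substitute t = 2 to get v = -185.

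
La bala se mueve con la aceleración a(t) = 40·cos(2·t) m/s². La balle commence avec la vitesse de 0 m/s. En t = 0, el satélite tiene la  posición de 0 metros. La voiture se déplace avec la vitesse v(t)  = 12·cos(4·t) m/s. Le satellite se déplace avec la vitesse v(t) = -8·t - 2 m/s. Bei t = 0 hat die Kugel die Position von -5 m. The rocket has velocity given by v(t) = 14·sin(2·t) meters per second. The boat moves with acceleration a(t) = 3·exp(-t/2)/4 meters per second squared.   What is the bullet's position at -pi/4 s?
We need to integrate our acceleration equation a(t) = 40·cos(2·t) 2 times. The antiderivative of acceleration, with v(0) = 0, gives velocity: v(t) = 20·sin(2·t). The antiderivative of velocity, with x(0) = -5, gives position: x(t) = 5 - 10·cos(2·t). We have position x(t) = 5 - 10·cos(2·t). Substituting t = -pi/4: x(-pi/4) = 5.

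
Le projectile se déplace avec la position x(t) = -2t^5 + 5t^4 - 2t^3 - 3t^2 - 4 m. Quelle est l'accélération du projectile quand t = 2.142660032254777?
Nous devons dériver notre équation de la position x(t) = -2·t^5 + 5·t^4 - 2·t^3 - 3·t^2 - 4 2 fois. En prenant d/dt de x(t), nous trouvons v(t) = -10·t^4 + 20·t^3 - 6·t^2 - 6·t. En dérivant la vitesse, nous obtenons l'accélération: a(t) = -40·t^3 + 60·t^2 - 12·t - 6. De l'équation de l'accélération a(t) = -40·t^3 + 60·t^2 - 12·t - 6, nous substituons t = 2.142660032254777 pour obtenir a = -149.729803414429.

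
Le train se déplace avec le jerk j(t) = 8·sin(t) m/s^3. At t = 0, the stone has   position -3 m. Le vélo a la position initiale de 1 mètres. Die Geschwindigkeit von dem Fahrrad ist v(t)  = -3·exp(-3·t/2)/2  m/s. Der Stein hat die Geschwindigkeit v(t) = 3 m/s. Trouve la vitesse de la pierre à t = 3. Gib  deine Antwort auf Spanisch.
Usando v(t) = 3 y sustituyendo t = 3, encontramos v = 3.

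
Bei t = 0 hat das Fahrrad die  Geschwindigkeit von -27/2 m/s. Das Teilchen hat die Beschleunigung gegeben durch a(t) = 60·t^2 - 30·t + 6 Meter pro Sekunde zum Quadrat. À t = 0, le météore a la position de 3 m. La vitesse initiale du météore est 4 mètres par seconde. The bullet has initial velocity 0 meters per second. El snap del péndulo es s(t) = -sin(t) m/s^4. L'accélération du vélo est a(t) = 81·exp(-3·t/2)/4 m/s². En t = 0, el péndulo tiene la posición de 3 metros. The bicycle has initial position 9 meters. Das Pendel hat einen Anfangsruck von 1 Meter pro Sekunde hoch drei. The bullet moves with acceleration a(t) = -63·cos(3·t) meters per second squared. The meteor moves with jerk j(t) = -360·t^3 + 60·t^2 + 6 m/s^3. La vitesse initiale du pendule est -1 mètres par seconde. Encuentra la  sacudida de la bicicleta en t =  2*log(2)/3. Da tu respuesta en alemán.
Um dies zu lösen, müssen wir 1 Ableitung unserer Gleichung für die Beschleunigung a(t) = 81·exp(-3·t/2)/4 nehmen. Die Ableitung von der Beschleunigung ergibt den Ruck: j(t) = -243·exp(-3·t/2)/8. Aus der Gleichung für den Ruck j(t) = -243·exp(-3·t/2)/8, setzen wir t = 2*log(2)/3 ein und erhalten j = -243/16.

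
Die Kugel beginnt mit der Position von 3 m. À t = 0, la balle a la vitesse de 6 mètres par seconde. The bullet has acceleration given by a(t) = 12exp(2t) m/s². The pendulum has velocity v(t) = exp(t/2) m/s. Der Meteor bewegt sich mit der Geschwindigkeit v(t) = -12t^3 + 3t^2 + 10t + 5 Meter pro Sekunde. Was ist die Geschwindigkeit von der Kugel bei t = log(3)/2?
Wir müssen unsere Gleichung für die Beschleunigung a(t) = 12·exp(2·t) 1-mal integrieren. Mit ∫a(t)dt und Anwendung von v(0) = 6, finden wir v(t) = 6·exp(2·t). Wir haben die Geschwindigkeit v(t) = 6·exp(2·t). Durch Einsetzen von t = log(3)/2: v(log(3)/2) = 18.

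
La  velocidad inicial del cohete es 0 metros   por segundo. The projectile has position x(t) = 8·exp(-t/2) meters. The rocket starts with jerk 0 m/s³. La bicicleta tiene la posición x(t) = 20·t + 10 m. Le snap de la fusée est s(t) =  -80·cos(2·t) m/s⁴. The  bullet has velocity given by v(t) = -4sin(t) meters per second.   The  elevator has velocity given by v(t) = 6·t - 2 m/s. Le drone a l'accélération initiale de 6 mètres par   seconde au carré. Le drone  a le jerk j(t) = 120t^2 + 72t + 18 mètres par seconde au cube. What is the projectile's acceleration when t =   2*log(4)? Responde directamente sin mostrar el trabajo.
The acceleration at t = 2*log(4) is a = 1/2.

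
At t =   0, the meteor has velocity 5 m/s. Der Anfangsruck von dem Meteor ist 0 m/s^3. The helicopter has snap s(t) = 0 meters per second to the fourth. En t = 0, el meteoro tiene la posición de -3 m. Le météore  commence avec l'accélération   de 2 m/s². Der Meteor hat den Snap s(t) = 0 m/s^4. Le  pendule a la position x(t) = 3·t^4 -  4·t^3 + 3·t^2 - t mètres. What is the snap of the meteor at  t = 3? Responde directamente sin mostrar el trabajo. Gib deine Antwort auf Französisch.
s(3) = 0.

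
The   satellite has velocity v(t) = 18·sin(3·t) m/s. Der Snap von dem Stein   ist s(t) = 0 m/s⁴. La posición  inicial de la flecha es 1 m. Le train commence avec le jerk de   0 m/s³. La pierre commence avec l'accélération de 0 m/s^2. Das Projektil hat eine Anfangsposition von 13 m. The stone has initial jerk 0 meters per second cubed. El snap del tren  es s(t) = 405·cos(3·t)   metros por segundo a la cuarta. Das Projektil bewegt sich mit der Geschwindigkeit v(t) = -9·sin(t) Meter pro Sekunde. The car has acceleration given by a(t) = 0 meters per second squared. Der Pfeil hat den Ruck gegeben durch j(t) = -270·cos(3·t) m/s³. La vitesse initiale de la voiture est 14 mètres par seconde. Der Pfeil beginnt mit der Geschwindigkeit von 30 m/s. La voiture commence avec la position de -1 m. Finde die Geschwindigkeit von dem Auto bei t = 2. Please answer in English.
We need to integrate our acceleration equation a(t) = 0 1 time. Finding the integral of a(t) and using v(0) = 14: v(t) = 14. We have velocity v(t) = 14. Substituting t = 2: v(2) = 14.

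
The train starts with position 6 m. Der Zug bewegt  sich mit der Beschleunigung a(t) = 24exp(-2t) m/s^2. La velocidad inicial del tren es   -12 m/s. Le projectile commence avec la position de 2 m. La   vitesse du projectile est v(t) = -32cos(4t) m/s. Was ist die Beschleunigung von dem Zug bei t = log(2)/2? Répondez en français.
De l'équation de l'accélération a(t) = 24·exp(-2·t), nous substituons t = log(2)/2 pour obtenir a = 12.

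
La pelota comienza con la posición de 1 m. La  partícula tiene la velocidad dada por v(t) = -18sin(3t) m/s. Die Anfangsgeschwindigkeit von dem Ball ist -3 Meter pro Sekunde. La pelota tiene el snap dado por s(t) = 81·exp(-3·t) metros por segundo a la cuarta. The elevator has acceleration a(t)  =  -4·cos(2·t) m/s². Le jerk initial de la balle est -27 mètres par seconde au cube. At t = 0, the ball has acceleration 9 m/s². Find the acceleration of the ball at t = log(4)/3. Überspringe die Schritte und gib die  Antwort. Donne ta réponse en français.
La réponse est 9/4.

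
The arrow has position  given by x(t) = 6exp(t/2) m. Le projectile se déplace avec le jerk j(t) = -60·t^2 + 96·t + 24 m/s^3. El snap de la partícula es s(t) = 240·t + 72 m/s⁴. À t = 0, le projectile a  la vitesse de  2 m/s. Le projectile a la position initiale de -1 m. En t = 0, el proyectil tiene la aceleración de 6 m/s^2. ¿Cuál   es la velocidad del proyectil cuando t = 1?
Partiendo de la sacudida j(t) = -60·t^2 + 96·t + 24, tomamos 2 antiderivadas. La antiderivada de la sacudida, con a(0) = 6, da la aceleración: a(t) = -20·t^3 + 48·t^2 + 24·t + 6. La integral de la aceleración es la velocidad. Usando v(0) = 2, obtenemos v(t) = -5·t^4 + 16·t^3 + 12·t^2 + 6·t + 2. De la ecuación de la velocidad v(t) = -5·t^4 + 16·t^3 + 12·t^2 + 6·t + 2, sustituimos t = 1 para obtener v = 31.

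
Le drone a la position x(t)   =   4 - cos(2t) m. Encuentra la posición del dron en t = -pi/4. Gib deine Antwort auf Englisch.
We have position x(t) = 4 - cos(2·t). Substituting t = -pi/4: x(-pi/4) = 4.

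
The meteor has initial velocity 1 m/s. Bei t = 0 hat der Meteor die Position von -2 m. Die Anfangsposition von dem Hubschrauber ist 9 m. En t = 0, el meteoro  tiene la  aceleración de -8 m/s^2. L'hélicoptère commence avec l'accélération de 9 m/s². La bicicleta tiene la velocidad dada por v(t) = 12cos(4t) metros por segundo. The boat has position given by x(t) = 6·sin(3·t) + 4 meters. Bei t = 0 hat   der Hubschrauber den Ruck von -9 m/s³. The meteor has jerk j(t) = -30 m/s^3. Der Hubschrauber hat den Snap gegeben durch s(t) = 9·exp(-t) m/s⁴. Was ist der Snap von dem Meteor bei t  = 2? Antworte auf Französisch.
Pour résoudre ceci, nous devons prendre 1 dérivée de notre équation du jerk j(t) = -30. En dérivant le jerk, nous obtenons le snap: s(t) = 0. En utilisant s(t) = 0 et en substituant t = 2, nous trouvons s = 0.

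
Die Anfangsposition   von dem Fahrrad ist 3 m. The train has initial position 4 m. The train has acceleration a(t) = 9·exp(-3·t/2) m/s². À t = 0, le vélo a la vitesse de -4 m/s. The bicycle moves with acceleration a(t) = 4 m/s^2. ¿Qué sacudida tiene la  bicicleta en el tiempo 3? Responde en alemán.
Ausgehend von der Beschleunigung a(t) = 4, nehmen wir 1 Ableitung. Mit d/dt von a(t) finden wir j(t) = 0. Aus der Gleichung für den Ruck j(t) = 0, setzen wir t = 3 ein und erhalten j = 0.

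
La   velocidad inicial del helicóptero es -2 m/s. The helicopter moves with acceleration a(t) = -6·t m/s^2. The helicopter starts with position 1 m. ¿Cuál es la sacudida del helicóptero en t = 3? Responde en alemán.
Ausgehend von der Beschleunigung a(t) = -6·t, nehmen wir 1 Ableitung. Die Ableitung von der Beschleunigung ergibt den Ruck: j(t) = -6. Mit j(t) = -6 und Einsetzen von t = 3, finden wir j = -6.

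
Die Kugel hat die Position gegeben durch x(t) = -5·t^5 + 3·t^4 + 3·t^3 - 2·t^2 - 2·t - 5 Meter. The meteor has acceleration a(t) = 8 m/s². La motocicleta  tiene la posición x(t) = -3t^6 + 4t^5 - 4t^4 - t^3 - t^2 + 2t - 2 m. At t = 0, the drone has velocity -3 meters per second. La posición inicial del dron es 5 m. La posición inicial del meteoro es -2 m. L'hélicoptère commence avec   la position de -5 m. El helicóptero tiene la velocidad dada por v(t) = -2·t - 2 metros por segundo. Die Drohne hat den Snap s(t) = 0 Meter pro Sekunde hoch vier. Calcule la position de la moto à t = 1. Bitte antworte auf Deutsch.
Mit x(t) = -3·t^6 + 4·t^5 - 4·t^4 - t^3 - t^2 + 2·t - 2 und Einsetzen von t = 1, finden wir x = -5.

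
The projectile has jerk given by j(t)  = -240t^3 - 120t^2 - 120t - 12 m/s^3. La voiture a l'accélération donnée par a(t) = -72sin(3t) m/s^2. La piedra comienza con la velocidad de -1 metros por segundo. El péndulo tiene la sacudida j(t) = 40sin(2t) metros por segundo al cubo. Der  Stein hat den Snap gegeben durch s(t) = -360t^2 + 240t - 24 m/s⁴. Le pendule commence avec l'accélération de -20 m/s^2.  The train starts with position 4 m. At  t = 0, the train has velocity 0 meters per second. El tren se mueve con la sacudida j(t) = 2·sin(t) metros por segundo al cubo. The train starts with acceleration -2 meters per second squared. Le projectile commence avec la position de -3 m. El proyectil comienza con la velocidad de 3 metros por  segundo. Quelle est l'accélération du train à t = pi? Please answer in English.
Starting from jerk j(t) = 2·sin(t), we take 1 integral. Integrating jerk and using the initial condition a(0) = -2, we get a(t) = -2·cos(t). From the given acceleration equation a(t) = -2·cos(t), we substitute t = pi to get a = 2.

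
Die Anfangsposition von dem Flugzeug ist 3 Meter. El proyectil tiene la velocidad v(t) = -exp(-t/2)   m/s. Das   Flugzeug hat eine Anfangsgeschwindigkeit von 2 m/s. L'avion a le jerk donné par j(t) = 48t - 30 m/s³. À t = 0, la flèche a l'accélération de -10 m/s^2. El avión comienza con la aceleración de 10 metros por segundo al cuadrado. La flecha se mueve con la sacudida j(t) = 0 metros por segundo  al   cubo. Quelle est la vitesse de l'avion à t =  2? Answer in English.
Starting from jerk j(t) = 48·t - 30, we take 2 integrals. The integral of jerk, with a(0) = 10, gives acceleration: a(t) = 24·t^2 - 30·t + 10. Finding the integral of a(t) and using v(0) = 2: v(t) = 8·t^3 - 15·t^2 + 10·t + 2. We have velocity v(t) = 8·t^3 - 15·t^2 + 10·t + 2. Substituting t = 2: v(2) = 26.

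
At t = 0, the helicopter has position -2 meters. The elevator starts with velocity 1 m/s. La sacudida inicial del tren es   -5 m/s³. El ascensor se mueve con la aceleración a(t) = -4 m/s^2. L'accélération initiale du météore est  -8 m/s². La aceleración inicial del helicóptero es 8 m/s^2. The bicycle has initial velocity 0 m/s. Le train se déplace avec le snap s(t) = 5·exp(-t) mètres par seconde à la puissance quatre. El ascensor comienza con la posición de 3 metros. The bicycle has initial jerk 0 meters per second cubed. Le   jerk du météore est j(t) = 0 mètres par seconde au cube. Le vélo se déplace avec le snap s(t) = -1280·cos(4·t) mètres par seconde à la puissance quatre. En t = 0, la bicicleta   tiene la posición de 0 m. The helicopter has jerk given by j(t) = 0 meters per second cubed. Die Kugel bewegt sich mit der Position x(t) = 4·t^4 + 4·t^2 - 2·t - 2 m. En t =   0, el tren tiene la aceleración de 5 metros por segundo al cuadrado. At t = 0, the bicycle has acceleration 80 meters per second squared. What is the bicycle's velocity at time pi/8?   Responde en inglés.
We must find the antiderivative of our snap equation s(t) = -1280·cos(4·t) 3 times. The integral of snap is jerk. Using j(0) = 0, we get j(t) = -320·sin(4·t). The antiderivative of jerk, with a(0) = 80, gives acceleration: a(t) = 80·cos(4·t). Taking ∫a(t)dt and applying v(0) = 0, we find v(t) = 20·sin(4·t). Using v(t) = 20·sin(4·t) and substituting t = pi/8, we find v = 20.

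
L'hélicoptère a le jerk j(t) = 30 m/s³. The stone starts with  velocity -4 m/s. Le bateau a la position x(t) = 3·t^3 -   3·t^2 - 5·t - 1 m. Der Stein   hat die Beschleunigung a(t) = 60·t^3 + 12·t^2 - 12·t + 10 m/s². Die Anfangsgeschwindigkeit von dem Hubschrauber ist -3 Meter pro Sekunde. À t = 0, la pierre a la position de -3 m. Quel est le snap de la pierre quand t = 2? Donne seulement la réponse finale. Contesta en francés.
La réponse est 744.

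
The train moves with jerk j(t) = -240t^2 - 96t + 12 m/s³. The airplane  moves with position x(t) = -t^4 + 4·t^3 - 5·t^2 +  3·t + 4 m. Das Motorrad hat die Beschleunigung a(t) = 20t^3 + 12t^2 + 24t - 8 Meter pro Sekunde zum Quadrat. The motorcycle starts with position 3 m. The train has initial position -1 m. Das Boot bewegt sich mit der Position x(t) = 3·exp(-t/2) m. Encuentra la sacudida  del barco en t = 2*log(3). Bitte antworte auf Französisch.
Nous devons dériver notre équation de la position x(t) = 3·exp(-t/2) 3 fois. La dérivée de la position donne la vitesse: v(t) = -3·exp(-t/2)/2. En prenant d/dt de v(t), nous trouvons a(t) = 3·exp(-t/2)/4. En dérivant l'accélération, nous obtenons le jerk: j(t) = -3·exp(-t/2)/8. De l'équation du jerk j(t) = -3·exp(-t/2)/8, nous substituons t = 2*log(3) pour obtenir j = -1/8.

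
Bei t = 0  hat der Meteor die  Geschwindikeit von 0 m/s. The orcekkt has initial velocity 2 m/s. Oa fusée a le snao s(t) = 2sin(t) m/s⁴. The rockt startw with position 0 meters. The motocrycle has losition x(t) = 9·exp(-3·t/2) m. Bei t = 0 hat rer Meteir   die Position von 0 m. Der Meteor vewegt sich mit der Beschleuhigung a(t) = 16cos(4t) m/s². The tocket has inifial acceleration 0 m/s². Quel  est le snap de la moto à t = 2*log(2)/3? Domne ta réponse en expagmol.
Partiendo de la posición x(t) = 9·exp(-3·t/2), tomamos 4 derivadas. Derivando la posición, obtenemos la velocidad: v(t) = -27·exp(-3·t/2)/2. Tomando d/dt de v(t), encontramos a(t) = 81·exp(-3·t/2)/4. Tomando d/dt de a(t), encontramos j(t) = -243·exp(-3·t/2)/8. La derivada de la sacudida da el snap: s(t) = 729·exp(-3·t/2)/16. De la ecuación del snap s(t) = 729·exp(-3·t/2)/16, sustituimos t = 2*log(2)/3 para obtener s = 729/32.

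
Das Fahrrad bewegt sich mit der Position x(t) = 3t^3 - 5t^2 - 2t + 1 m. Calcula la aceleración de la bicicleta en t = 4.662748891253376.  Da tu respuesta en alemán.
Um dies zu lösen, müssen wir 2 Ableitungen unserer Gleichung für die Position x(t) = 3·t^3 - 5·t^2 - 2·t + 1 nehmen. Die Ableitung von der Position ergibt die Geschwindigkeit: v(t) = 9·t^2 - 10·t - 2. Durch Ableiten von der Geschwindigkeit erhalten wir die Beschleunigung: a(t) = 18·t - 10. Wir haben die Beschleunigung a(t) = 18·t - 10. Durch Einsetzen von t = 4.662748891253376: a(4.662748891253376) = 73.9294800425608.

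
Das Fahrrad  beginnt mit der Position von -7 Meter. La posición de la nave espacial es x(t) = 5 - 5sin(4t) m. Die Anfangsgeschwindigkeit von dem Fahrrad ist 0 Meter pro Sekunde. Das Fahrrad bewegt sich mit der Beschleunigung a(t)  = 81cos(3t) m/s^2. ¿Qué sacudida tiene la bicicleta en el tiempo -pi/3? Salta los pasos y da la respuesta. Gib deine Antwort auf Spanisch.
La sacudida en t = -pi/3 es j = 0.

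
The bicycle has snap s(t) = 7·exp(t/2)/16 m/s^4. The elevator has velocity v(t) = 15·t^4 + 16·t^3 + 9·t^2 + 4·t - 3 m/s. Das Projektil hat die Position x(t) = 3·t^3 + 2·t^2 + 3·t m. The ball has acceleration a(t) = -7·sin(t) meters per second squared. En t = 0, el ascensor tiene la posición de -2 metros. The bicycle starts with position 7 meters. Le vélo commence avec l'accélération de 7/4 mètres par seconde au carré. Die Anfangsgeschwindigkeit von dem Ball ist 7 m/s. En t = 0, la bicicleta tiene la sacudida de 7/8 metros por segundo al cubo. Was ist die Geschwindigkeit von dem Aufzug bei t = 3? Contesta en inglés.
We have velocity v(t) = 15·t^4 + 16·t^3 + 9·t^2 + 4·t - 3. Substituting t = 3: v(3) = 1737.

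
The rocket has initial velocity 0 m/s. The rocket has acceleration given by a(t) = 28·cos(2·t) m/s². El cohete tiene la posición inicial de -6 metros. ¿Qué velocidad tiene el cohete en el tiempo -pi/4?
Partiendo de la aceleración a(t) = 28·cos(2·t), tomamos 1 integral. La integral de la aceleración es la velocidad. Usando v(0) = 0, obtenemos v(t) = 14·sin(2·t). Tenemos la velocidad v(t) = 14·sin(2·t). Sustituyendo t = -pi/4: v(-pi/4) = -14.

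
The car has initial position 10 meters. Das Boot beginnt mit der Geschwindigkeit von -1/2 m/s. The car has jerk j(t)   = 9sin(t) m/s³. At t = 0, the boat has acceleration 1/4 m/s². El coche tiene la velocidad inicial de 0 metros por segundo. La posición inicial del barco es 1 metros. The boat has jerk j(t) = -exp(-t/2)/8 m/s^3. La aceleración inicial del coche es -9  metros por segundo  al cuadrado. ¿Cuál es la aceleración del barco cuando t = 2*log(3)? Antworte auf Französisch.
Pour résoudre ceci, nous devons prendre 1 intégrale de notre équation du jerk j(t) = -exp(-t/2)/8. La primitive du jerk, avec a(0) = 1/4, donne l'accélération: a(t) = exp(-t/2)/4. Nous avons l'accélération a(t) = exp(-t/2)/4. En substituant t = 2*log(3): a(2*log(3)) = 1/12.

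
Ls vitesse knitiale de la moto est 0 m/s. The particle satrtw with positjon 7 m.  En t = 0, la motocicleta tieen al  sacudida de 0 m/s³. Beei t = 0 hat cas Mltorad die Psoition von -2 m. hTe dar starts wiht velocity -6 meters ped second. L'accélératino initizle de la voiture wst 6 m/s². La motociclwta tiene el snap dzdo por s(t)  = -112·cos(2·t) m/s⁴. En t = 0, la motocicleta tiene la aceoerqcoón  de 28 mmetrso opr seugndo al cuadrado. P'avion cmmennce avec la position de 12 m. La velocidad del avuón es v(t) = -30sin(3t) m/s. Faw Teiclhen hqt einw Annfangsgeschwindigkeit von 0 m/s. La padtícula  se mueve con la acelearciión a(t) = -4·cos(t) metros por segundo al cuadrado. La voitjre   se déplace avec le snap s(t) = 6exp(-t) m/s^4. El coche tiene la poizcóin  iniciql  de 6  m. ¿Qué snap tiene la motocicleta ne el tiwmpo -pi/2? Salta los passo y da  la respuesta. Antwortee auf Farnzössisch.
La réponse est 112.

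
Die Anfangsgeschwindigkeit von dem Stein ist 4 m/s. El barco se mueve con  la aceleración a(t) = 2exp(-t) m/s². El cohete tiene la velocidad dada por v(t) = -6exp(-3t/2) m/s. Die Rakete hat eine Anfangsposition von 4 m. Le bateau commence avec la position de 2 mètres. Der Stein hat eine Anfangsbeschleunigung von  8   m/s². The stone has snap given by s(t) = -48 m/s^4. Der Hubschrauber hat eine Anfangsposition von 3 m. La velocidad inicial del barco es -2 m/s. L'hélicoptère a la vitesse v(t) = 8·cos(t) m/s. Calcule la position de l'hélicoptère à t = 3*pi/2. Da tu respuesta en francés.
Nous devons intégrer notre équation de la vitesse v(t) = 8·cos(t) 1 fois. La primitive de la vitesse, avec x(0) = 3, donne la position: x(t) = 8·sin(t) + 3. De l'équation de la position x(t) = 8·sin(t) + 3, nous substituons t = 3*pi/2 pour obtenir x = -5.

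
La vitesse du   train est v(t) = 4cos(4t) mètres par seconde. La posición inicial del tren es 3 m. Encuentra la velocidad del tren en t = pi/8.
De la ecuación de la velocidad v(t) = 4·cos(4·t), sustituimos t = pi/8 para obtener v = 0.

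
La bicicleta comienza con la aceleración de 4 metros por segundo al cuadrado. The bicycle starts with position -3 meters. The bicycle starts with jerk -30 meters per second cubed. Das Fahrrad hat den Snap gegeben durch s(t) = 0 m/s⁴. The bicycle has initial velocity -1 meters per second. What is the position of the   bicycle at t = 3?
To solve this, we need to take 4 integrals of our snap equation s(t) = 0. Finding the antiderivative of s(t) and using j(0) = -30: j(t) = -30. The integral of jerk, with a(0) = 4, gives acceleration: a(t) = 4 - 30·t. The antiderivative of acceleration, with v(0) = -1, gives velocity: v(t) = -15·t^2 + 4·t - 1. The integral of velocity, with x(0) = -3, gives position: x(t) = -5·t^3 + 2·t^2 - t - 3. We have position x(t) = -5·t^3 + 2·t^2 - t - 3. Substituting t = 3: x(3) = -123.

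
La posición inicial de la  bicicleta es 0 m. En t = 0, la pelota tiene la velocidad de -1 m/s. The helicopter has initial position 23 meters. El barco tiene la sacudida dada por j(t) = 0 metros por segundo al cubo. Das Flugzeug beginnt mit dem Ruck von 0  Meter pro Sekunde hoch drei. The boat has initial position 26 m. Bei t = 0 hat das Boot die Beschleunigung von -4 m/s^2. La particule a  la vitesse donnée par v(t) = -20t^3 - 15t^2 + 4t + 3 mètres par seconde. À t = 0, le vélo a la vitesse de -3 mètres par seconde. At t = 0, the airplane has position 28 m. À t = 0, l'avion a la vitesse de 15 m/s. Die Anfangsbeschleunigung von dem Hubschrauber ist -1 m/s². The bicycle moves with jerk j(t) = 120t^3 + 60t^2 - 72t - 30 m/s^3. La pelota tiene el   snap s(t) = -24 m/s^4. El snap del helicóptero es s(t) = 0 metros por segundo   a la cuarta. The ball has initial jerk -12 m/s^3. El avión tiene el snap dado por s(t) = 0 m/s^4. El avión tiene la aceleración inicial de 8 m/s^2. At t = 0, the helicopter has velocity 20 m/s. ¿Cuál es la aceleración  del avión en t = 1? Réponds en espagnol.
Para resolver esto, necesitamos tomar 2 integrales de nuestra ecuación del snap s(t) = 0. Integrando el snap y usando la condición inicial j(0) = 0, obtenemos j(t) = 0. La antiderivada de la sacudida, con a(0) = 8, da la aceleración: a(t) = 8. Usando a(t) = 8 y sustituyendo t = 1, encontramos a = 8.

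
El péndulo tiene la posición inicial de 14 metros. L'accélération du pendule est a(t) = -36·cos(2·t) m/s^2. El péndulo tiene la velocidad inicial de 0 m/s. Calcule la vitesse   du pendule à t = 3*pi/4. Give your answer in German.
Um dies zu lösen, müssen wir 1 Integral unserer Gleichung für die Beschleunigung a(t) = -36·cos(2·t) finden. Die Stammfunktion von der Beschleunigung ist die Geschwindigkeit. Mit v(0) = 0 erhalten wir v(t) = -18·sin(2·t). Aus der Gleichung für die Geschwindigkeit v(t) = -18·sin(2·t), setzen wir t = 3*pi/4 ein und erhalten v = 18.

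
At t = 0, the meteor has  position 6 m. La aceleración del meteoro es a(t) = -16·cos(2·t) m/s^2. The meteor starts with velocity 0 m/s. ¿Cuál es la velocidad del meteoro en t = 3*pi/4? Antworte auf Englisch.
We must find the integral of our acceleration equation a(t) = -16·cos(2·t) 1 time. Finding the integral of a(t) and using v(0) = 0: v(t) = -8·sin(2·t). From the given velocity equation v(t) = -8·sin(2·t), we substitute t = 3*pi/4 to get v = 8.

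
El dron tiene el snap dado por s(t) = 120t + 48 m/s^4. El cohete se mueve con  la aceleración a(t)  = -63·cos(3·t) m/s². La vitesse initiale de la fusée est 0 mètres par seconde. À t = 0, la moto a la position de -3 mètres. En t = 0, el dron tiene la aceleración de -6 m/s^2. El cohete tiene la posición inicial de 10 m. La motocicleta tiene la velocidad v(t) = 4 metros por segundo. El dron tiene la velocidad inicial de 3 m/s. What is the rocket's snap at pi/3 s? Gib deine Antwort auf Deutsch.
Wir müssen unsere Gleichung für die Beschleunigung a(t) = -63·cos(3·t) 2-mal ableiten. Mit d/dt von a(t) finden wir j(t) = 189·sin(3·t). Mit d/dt von j(t) finden wir s(t) = 567·cos(3·t). Mit s(t) = 567·cos(3·t) und Einsetzen von t = pi/3, finden wir s = -567.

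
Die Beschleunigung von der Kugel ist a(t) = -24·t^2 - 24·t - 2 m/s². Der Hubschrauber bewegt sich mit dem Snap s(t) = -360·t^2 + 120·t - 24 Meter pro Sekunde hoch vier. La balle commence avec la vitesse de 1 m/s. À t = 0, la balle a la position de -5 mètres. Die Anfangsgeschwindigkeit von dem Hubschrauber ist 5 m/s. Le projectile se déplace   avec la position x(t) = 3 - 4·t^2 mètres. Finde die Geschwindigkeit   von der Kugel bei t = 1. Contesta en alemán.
Wir müssen unsere Gleichung für die Beschleunigung a(t) = -24·t^2 - 24·t - 2 1-mal integrieren. Mit ∫a(t)dt und Anwendung von v(0) = 1, finden wir v(t) = -8·t^3 - 12·t^2 - 2·t + 1. Wir haben die Geschwindigkeit v(t) = -8·t^3 - 12·t^2 - 2·t + 1. Durch Einsetzen von t = 1: v(1) = -21.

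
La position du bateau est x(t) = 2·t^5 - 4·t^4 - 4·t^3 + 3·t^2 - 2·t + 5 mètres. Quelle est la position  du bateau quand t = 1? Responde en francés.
De l'équation de la position x(t) = 2·t^5 - 4·t^4 - 4·t^3 + 3·t^2 - 2·t + 5, nous substituons t = 1 pour obtenir x = 0.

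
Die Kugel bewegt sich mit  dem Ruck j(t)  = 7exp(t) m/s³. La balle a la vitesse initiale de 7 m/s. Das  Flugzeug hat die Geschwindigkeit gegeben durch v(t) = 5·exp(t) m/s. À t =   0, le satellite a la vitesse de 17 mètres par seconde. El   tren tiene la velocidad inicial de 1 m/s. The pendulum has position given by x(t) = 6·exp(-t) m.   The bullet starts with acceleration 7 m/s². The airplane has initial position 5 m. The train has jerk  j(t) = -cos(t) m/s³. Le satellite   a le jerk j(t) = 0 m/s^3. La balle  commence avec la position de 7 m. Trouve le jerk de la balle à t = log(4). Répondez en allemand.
Aus der Gleichung für den Ruck j(t) = 7·exp(t), setzen wir t = log(4) ein und erhalten j = 28.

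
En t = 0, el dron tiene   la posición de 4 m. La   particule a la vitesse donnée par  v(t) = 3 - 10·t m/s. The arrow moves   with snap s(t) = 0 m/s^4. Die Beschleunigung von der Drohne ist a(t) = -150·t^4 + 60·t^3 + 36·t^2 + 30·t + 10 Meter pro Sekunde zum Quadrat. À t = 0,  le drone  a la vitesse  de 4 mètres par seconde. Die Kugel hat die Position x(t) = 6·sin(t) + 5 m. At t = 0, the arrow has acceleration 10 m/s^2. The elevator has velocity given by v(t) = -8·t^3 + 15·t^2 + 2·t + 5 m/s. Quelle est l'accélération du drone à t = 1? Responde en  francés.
Nous avons l'accélération a(t) = -150·t^4 + 60·t^3 + 36·t^2 + 30·t + 10. En substituant t = 1: a(1) = -14.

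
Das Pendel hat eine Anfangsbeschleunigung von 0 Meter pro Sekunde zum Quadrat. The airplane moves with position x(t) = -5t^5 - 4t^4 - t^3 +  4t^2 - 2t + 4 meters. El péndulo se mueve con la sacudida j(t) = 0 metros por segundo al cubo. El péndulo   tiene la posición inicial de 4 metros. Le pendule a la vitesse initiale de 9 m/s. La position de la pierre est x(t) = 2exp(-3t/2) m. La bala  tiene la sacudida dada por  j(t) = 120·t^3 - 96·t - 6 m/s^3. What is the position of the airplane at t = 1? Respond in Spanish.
De la ecuación de la posición x(t) = -5·t^5 - 4·t^4 - t^3 + 4·t^2 - 2·t + 4, sustituimos t = 1 para obtener x = -4.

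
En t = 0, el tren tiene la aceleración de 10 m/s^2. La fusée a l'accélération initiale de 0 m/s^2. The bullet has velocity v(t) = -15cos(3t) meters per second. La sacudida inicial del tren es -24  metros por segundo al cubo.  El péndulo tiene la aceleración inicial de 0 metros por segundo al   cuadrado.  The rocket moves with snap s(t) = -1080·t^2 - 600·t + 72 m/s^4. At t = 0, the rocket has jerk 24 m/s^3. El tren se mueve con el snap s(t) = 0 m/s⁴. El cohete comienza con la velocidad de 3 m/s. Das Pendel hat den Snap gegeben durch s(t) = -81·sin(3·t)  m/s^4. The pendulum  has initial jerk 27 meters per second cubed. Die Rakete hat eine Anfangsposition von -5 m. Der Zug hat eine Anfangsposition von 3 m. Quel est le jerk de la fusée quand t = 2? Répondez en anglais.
To find the answer, we compute 1 antiderivative of s(t) = -1080·t^2 - 600·t + 72. Taking ∫s(t)dt and applying j(0) = 24, we find j(t) = -360·t^3 - 300·t^2 + 72·t + 24. Using j(t) = -360·t^3 - 300·t^2 + 72·t + 24 and substituting t = 2, we find j = -3912.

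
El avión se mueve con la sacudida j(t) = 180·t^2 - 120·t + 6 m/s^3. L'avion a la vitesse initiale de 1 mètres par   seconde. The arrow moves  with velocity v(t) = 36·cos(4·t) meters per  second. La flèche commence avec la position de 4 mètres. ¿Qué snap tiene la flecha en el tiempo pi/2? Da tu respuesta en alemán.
Ausgehend von der Geschwindigkeit v(t) = 36·cos(4·t), nehmen wir 3 Ableitungen. Die Ableitung von der Geschwindigkeit ergibt die Beschleunigung: a(t) = -144·sin(4·t). Durch Ableiten von der Beschleunigung erhalten wir den Ruck: j(t) = -576·cos(4·t). Mit d/dt von j(t) finden wir s(t) = 2304·sin(4·t). Wir haben den Snap s(t) = 2304·sin(4·t). Durch Einsetzen von t = pi/2: s(pi/2) = 0.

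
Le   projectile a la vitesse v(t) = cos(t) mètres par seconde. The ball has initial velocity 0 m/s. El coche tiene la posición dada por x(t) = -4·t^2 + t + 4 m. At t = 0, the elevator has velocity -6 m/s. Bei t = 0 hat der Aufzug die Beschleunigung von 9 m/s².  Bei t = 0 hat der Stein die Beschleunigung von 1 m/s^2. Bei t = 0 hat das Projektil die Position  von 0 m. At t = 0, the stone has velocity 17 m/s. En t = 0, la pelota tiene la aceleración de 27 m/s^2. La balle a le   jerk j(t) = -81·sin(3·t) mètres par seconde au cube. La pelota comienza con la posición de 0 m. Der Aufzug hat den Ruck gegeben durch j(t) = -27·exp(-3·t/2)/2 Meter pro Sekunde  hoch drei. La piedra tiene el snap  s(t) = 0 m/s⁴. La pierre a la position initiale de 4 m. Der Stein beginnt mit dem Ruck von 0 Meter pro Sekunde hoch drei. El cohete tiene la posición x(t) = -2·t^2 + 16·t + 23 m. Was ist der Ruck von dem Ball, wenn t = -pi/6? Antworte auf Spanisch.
Tenemos la sacudida j(t) = -81·sin(3·t). Sustituyendo t = -pi/6: j(-pi/6) = 81.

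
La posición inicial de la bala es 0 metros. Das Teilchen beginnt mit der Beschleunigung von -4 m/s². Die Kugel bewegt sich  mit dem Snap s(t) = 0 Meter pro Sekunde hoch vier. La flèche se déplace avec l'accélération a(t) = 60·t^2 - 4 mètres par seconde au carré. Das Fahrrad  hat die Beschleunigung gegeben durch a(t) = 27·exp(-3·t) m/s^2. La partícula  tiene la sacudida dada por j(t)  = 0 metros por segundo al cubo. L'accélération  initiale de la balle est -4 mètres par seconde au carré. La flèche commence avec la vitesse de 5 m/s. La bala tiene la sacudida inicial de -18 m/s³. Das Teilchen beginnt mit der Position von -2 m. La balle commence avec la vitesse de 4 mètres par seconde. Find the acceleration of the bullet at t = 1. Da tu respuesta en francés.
Pour résoudre ceci, nous devons prendre 2 primitives de notre équation du snap s(t) = 0. La primitive du snap, avec j(0) = -18, donne le jerk: j(t) = -18. En prenant ∫j(t)dt et en appliquant a(0) = -4, nous trouvons a(t) = -18·t - 4. Nous avons l'accélération a(t) = -18·t - 4. En substituant t = 1: a(1) = -22.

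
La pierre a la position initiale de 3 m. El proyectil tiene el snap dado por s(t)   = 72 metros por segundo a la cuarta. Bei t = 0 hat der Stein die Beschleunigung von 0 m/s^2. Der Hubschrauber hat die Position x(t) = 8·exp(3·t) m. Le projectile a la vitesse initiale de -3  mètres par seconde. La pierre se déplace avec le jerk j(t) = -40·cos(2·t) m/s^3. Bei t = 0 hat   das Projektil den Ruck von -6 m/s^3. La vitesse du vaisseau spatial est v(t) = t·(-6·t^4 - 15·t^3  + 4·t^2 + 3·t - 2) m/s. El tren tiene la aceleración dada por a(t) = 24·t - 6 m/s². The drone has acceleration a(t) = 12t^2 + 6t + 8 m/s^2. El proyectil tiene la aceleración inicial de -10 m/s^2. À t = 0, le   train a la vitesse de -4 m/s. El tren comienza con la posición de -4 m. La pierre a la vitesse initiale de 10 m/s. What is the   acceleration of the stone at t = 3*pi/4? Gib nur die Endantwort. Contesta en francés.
L'accélération à t = 3*pi/4 est a = 20.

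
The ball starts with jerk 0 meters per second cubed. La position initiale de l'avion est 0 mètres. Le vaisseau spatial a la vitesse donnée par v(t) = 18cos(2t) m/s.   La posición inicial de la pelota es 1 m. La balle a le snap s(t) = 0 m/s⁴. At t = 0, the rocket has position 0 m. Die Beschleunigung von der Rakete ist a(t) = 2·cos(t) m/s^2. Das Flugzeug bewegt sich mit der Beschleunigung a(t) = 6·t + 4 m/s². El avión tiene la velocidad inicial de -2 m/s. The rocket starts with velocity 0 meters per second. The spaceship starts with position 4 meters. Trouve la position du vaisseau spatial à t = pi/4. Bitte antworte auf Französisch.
En partant de la vitesse v(t) = 18·cos(2·t), nous prenons 1 primitive. La primitive de la vitesse, avec x(0) = 4, donne la position: x(t) = 9·sin(2·t) + 4. En utilisant x(t) = 9·sin(2·t) + 4 et en substituant t = pi/4, nous trouvons x = 13.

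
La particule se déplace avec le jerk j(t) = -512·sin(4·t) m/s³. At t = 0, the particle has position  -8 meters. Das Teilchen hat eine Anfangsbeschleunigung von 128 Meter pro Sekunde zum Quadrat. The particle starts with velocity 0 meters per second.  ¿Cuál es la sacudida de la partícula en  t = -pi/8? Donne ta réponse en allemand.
Mit j(t) = -512·sin(4·t) und Einsetzen von t = -pi/8, finden wir j = 512.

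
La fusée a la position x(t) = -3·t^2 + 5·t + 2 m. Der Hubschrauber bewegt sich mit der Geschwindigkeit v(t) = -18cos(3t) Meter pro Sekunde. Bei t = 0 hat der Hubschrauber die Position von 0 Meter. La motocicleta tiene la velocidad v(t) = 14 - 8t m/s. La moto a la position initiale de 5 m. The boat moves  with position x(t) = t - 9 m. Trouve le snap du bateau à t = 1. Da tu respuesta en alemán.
Um dies zu lösen, müssen wir 4 Ableitungen unserer Gleichung für die Position x(t) = t - 9 nehmen. Die Ableitung von der Position ergibt die Geschwindigkeit: v(t) = 1. Die Ableitung von der Geschwindigkeit ergibt die Beschleunigung: a(t) = 0. Mit d/dt von a(t) finden wir j(t) = 0. Die Ableitung von dem Ruck ergibt den Snap: s(t) = 0. Mit s(t) = 0 und Einsetzen von t = 1, finden wir s = 0.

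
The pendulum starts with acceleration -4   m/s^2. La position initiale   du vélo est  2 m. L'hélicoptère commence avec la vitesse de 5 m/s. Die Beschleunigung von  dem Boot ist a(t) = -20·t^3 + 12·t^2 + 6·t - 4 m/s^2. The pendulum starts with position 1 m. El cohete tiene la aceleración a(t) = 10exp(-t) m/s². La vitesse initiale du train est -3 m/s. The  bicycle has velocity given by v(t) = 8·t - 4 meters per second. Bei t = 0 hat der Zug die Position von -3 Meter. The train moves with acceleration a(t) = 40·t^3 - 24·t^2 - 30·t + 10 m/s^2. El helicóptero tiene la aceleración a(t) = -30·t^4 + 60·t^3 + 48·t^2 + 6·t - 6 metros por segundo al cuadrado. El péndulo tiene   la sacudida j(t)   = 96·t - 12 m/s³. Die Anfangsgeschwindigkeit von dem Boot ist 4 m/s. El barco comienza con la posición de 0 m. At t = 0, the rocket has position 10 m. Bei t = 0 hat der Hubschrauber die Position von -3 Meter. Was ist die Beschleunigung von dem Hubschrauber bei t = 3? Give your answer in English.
From the given acceleration equation a(t) = -30·t^4 + 60·t^3 + 48·t^2 + 6·t - 6, we substitute t = 3 to get a = -366.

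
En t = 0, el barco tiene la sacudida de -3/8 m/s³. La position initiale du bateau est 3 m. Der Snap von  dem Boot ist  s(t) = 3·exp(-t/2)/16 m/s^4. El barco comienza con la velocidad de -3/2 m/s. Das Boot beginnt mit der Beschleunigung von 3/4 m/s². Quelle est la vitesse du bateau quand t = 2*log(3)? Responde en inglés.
To find the answer, we compute 3 integrals of s(t) = 3·exp(-t/2)/16. Finding the antiderivative of s(t) and using j(0) = -3/8: j(t) = -3·exp(-t/2)/8. Integrating jerk and using the initial condition a(0) = 3/4, we get a(t) = 3·exp(-t/2)/4. Integrating acceleration and using the initial condition v(0) = -3/2, we get v(t) = -3·exp(-t/2)/2. Using v(t) = -3·exp(-t/2)/2 and substituting t = 2*log(3), we find v = -1/2.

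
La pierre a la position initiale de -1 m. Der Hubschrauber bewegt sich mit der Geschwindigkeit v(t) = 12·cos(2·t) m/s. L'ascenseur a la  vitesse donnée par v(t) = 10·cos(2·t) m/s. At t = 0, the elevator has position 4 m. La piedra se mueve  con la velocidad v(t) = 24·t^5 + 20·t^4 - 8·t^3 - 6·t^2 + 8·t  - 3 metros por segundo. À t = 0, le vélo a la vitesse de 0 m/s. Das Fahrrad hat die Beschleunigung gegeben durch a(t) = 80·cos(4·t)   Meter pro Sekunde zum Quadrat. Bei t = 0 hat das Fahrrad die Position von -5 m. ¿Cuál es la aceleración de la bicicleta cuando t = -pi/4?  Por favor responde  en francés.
Nous avons l'accélération a(t) = 80·cos(4·t). En substituant t = -pi/4: a(-pi/4) = -80.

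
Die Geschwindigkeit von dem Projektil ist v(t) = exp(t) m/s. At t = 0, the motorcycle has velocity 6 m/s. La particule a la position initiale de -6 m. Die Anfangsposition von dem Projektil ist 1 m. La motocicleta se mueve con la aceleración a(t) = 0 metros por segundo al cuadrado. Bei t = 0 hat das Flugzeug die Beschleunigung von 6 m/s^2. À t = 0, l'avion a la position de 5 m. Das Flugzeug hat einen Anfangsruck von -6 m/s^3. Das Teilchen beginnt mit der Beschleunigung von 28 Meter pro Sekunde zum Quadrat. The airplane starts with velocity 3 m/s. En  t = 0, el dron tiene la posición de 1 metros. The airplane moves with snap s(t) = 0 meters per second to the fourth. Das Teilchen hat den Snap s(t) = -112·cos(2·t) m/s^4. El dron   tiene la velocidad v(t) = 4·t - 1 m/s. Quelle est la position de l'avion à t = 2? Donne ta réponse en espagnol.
Necesitamos integrar nuestra ecuación del snap s(t) = 0 4 veces. La integral del snap, con j(0) = -6, da la sacudida: j(t) = -6. La antiderivada de la sacudida, con a(0) = 6, da la aceleración: a(t) = 6 - 6·t. Integrando la aceleración y usando la condición inicial v(0) = 3, obtenemos v(t) = -3·t^2 + 6·t + 3. La antiderivada de la velocidad, con x(0) = 5, da la posición: x(t) = -t^3 + 3·t^2 + 3·t + 5. Usando x(t) = -t^3 + 3·t^2 + 3·t + 5 y sustituyendo t = 2, encontramos x = 15.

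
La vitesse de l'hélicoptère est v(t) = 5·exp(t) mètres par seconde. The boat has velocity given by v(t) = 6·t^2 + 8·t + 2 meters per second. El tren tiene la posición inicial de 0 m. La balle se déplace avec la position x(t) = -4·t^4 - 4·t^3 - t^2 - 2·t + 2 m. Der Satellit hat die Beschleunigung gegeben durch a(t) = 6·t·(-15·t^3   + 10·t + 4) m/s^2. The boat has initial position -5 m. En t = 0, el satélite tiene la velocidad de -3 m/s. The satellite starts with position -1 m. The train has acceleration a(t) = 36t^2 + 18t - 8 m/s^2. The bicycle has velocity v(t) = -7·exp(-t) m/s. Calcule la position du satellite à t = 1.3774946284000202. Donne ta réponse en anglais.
To find the answer, we compute 2 integrals of a(t) = 6·t·(-15·t^3 + 10·t + 4). Taking ∫a(t)dt and applying v(0) = -3, we find v(t) = -18·t^5 + 20·t^3 + 12·t^2 - 3. Finding the antiderivative of v(t) and using x(0) = -1: x(t) = -3·t^6 + 5·t^4 + 4·t^3 - 3·t - 1. From the given position equation x(t) = -3·t^6 + 5·t^4 + 4·t^3 - 3·t - 1, we substitute t = 1.3774946284000202 to get x = 2.82941746767304.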